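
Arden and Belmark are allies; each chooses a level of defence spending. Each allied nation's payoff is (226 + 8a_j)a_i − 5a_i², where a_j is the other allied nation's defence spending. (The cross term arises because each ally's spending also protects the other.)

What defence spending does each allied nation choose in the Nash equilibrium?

113

Arden's payoff is (226 + 8a_B)a_A − 5a_A².
∂π/∂a_A = 226 + 8a_B − 10a_A = 0, so a_A = 22.6 + 0.8a_B.
By symmetry a_B = a_A; substituting into the reaction function, 0.2a_A = 22.6 and a_A = 113.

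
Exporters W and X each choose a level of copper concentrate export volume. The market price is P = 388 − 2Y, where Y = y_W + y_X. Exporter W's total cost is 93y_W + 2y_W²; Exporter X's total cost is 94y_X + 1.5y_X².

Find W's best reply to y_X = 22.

Exporter W's profit: π = y_W(388 − 2(y_W + y_X)) − 93y_W − 2y_W².
∂π/∂y_W = 295 − 8y_W − 2y_X = 0, so y_W = 36.875 − 0.25y_X.
At y_X = 22: y_W = 36.875 − 0.25·22 = 31.375.

31.375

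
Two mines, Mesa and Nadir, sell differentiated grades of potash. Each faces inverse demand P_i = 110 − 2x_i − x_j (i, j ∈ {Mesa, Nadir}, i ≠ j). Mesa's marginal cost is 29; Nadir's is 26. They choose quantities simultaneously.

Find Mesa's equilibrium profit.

512

Mine Mesa's profit: π = x_{Mesa}(110 − 2x_{Mesa} − x_{Nadir}) − 29x_{Mesa}.
∂π/∂x_{Mesa} = 81 − 4x_{Mesa} − x_{Nadir} = 0 ⇒ x_{Mesa} = 20.25 − 0.25x_{Nadir}.
Similarly x_{Nadir} = 21 − 0.25x_{Mesa}.
Substituting the second reaction function into the first: x_{Mesa} = 20.25 − 0.25(21 − 0.25x_{Mesa}), which gives 0.9375x_{Mesa} = 15 ⇒ x_{Mesa} = 16.
Then x_{Nadir} = 21 − 0.25·16 = 17.
P_{Mesa} = 110 − 2·16 − 17 = 61.
Profit = (61 − 29)·16 = 512.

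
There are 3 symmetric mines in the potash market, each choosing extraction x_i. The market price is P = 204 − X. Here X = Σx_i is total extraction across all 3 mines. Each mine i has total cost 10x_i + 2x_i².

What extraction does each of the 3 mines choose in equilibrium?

24.25

A representative mine's profit is π_i = x_i(204 − X) − 10x_i − 2x_i², with X = x_i + Σ_{j≠i} x_j.
First-order condition: 194 − 6x_i − Σ_{j≠i} x_j = 0.
With identical mines, set every x_j = x: then 194 − 6x − 2x = 0, i.e. x = 194/8 = 24.25.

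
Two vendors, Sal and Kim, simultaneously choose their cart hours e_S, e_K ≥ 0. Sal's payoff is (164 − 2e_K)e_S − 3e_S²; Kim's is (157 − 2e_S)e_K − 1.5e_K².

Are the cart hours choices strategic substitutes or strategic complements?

strategic substitutes

Expanding Sal's payoff: 164e_S − 2e_Ke_S − 3e_S².
∂π/∂e_S = 164 − 2e_K − 6e_S = 0, so e_S = 82/3 − (1/3)e_K.
The best-response slope de_S/de_K = −1/3 < 0: the reaction function is downward-sloping, so the choices are strategic substitutes.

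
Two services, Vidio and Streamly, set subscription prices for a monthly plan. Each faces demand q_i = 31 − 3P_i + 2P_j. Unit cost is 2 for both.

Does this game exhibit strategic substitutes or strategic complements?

strategic complements

Vidio's profit: π = (P_{Vidio} − 2)(31 − 3P_{Vidio} + 2P_{Streamly}).
∂π/∂P_{Vidio} = 37 − 6P_{Vidio} + 2P_{Streamly} = 0 ⇒ P_{Vidio} = 37/6 + (1/3)P_{Streamly}.
The best-response slope dP_{Vidio}/dP_{Streamly} = 1/3 > 0: the reaction function is upward-sloping, so the choices are strategic complements.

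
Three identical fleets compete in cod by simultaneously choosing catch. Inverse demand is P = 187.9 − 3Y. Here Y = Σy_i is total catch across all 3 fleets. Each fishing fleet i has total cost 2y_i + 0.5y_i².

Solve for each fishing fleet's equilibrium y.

A representative fishing fleet's profit is π_i = y_i(187.9 − 3Y) − 2y_i − 0.5y_i², with Y = y_i + Σ_{j≠i} y_j.
First-order condition: 185.9 − 7y_i − 3Σ_{j≠i} y_j = 0.
Imposing symmetry (y_j = y for all j) turns Σ_{j≠i} y_j into 2y, so 185.9 = 13y and y = 14.3.

14.3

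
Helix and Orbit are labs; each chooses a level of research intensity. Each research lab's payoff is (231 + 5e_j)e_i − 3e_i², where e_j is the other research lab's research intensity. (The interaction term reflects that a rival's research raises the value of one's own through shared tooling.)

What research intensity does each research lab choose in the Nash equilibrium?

231

Helix's payoff is (231 + 5e_O)e_H − 3e_H².
∂π/∂e_H = 231 + 5e_O − 6e_H = 0, so e_H = 38.5 + (5/6)e_O.
The game is symmetric, so in equilibrium e_O = e_H: the reaction function gives (1/6)e_H = 38.5, hence e_H = 231.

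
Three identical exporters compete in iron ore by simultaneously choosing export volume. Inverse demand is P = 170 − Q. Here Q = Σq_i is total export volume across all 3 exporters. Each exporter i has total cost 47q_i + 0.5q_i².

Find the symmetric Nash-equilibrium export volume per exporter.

24.6

A representative exporter's profit is π_i = q_i(170 − Q) − 47q_i − 0.5q_i², with Q = q_i + Σ_{j≠i} q_j.
First-order condition: 123 − 3q_i − Σ_{j≠i} q_j = 0.
In a symmetric equilibrium every exporter chooses the same q, so Σ_{j≠i} q_j = 2q. The condition becomes 123 − 5q = 0, giving q = 123/5 = 24.6.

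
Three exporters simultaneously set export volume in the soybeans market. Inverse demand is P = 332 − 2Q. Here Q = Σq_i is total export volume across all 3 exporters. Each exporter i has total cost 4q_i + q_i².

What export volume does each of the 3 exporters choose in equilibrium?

32.8

A representative exporter's profit is π_i = q_i(332 − 2Q) − 4q_i − q_i², with Q = q_i + Σ_{j≠i} q_j.
First-order condition: 328 − 6q_i − 2Σ_{j≠i} q_j = 0.
In a symmetric equilibrium every exporter chooses the same q, so Σ_{j≠i} q_j = 2q. The condition becomes 328 − 10q = 0, giving q = 328/10 = 32.8.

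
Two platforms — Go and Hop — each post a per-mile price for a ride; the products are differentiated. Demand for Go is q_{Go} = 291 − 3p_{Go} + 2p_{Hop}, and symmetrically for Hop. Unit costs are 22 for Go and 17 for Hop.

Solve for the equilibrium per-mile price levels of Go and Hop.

88.3125, 86.4375

Go's profit: π = (p_{Go} − 22)(291 − 3p_{Go} + 2p_{Hop}).
∂π/∂p_{Go} = 357 − 6p_{Go} + 2p_{Hop} = 0 ⇒ p_{Go} = 59.5 + (1/3)p_{Hop}.
Similarly p_{Hop} = 57 + (1/3)p_{Go}.
Substituting the second reaction function into the first: p_{Go} = 59.5 + (1/3)(57 + (1/3)p_{Go}), which gives (8/9)p_{Go} = 78.5 ⇒ p_{Go} = 88.3125.
Then p_{Hop} = 57 + (1/3)·88.3125 = 86.4375.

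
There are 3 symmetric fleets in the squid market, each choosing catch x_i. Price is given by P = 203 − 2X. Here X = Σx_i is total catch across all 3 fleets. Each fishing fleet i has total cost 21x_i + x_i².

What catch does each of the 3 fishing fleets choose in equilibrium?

A representative fishing fleet's profit is π_i = x_i(203 − 2X) − 21x_i − x_i², with X = x_i + Σ_{j≠i} x_j.
First-order condition: 182 − 6x_i − 2Σ_{j≠i} x_j = 0.
Imposing symmetry (x_j = x for all j) turns Σ_{j≠i} x_j into 2x, so 182 = 10x and x = 18.2.

18.2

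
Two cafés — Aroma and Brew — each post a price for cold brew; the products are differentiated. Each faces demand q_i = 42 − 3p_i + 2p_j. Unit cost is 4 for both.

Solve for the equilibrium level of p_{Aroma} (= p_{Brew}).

13.5

Aroma's profit: π = (p_{Aroma} − 4)(42 − 3p_{Aroma} + 2p_{Brew}).
∂π/∂p_{Aroma} = 54 − 6p_{Aroma} + 2p_{Brew} = 0 ⇒ p_{Aroma} = 9 + (1/3)p_{Brew}.
By symmetry p_{Brew} = p_{Aroma}; substituting into the reaction function, (2/3)p_{Aroma} = 9 and p_{Aroma} = 13.5.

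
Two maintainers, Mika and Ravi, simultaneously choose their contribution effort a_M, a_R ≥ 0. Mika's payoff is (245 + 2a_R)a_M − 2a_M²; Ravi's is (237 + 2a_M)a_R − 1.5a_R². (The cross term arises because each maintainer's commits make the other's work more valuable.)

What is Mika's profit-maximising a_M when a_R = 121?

121.75

Expanding Mika's payoff: 245a_M + 2a_Ra_M − 2a_M².
∂π/∂a_M = 245 + 2a_R − 4a_M = 0, so a_M = 61.25 + 0.5a_R.
At a_R = 121: a_M = 61.25 + 0.5·121 = 121.75.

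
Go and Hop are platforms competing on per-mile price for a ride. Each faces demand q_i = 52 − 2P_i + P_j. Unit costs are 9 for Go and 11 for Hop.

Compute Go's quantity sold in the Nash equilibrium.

Go's profit: π = (P_{Go} − 9)(52 − 2P_{Go} + P_{Hop}).
∂π/∂P_{Go} = 70 − 4P_{Go} + P_{Hop} = 0 ⇒ P_{Go} = 17.5 + 0.25P_{Hop}.
Similarly P_{Hop} = 18.5 + 0.25P_{Go}.
Solving the two reaction functions simultaneously: (1 − (0.25)(0.25))P_{Go} = 17.5 + 0.25·18.5, so 0.9375P_{Go} = 22.125 and P_{Go} = 23.6.
Then P_{Hop} = 18.5 + 0.25·23.6 = 24.4.
q_{Go} = 52 − 2·23.6 + 24.4 = 29.2.

29.2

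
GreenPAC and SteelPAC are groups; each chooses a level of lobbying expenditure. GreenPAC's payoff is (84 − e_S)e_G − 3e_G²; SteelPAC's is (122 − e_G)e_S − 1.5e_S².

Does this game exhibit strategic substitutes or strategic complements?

strategic substitutes

Expanding GreenPAC's payoff: 84e_G − e_Se_G − 3e_G².
∂π/∂e_G = 84 − e_S − 6e_G = 0, so e_G = 14 − (1/6)e_S.
The best-response slope de_G/de_S = −1/6 < 0: the reaction function is downward-sloping, so the choices are strategic substitutes.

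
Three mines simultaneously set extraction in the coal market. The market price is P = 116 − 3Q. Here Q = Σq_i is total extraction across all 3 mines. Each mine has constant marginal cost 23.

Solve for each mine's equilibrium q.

A representative mine's profit is π_i = q_i(116 − 3Q) − 23q_i, with Q = q_i + Σ_{j≠i} q_j.
First-order condition: 93 − 6q_i − 3Σ_{j≠i} q_j = 0.
Imposing symmetry (q_j = q for all j) turns Σ_{j≠i} q_j into 2q, so 93 = 12q and q = 7.75.

7.75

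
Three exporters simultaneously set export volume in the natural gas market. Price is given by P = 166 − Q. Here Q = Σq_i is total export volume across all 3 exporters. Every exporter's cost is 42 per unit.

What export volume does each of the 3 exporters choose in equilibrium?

A representative exporter's profit is π_i = q_i(166 − Q) − 42q_i, with Q = q_i + Σ_{j≠i} q_j.
First-order condition: 124 − 2q_i − Σ_{j≠i} q_j = 0.
Imposing symmetry (q_j = q for all j) turns Σ_{j≠i} q_j into 2q, so 124 = 4q and q = 31.

31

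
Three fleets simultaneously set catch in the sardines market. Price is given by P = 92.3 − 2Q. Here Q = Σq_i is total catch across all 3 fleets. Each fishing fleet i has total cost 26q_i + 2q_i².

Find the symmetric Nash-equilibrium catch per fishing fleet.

5.525

A representative fishing fleet's profit is π_i = q_i(92.3 − 2Q) − 26q_i − 2q_i², with Q = q_i + Σ_{j≠i} q_j.
First-order condition: 66.3 − 8q_i − 2Σ_{j≠i} q_j = 0.
Imposing symmetry (q_j = q for all j) turns Σ_{j≠i} q_j into 2q, so 66.3 = 12q and q = 5.525.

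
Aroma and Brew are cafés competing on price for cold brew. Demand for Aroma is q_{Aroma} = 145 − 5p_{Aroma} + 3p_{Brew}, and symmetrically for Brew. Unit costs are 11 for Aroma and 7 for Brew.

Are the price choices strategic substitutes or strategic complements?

Aroma's profit: π = (p_{Aroma} − 11)(145 − 5p_{Aroma} + 3p_{Brew}).
∂π/∂p_{Aroma} = 200 − 10p_{Aroma} + 3p_{Brew} = 0 ⇒ p_{Aroma} = 20 + 0.3p_{Brew}.
The best-response slope dp_{Aroma}/dp_{Brew} = 0.3 > 0: the reaction function is upward-sloping, so the choices are strategic complements.

strategic complements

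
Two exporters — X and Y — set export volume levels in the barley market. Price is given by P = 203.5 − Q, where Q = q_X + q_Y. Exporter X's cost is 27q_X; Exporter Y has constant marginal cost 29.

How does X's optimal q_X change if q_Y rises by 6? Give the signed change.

-3

Exporter X's profit: π = q_X(203.5 − (q_X + q_Y)) − 27q_X.
∂π/∂q_X = 176.5 − 2q_X − q_Y = 0, so q_X = 88.25 − 0.5q_Y.
The reaction-function slope is −0.5, so a 6-unit rise in q_Y moves q_X by −0.5 × 6 = −3. X's best response falls — the actions are strategic substitutes.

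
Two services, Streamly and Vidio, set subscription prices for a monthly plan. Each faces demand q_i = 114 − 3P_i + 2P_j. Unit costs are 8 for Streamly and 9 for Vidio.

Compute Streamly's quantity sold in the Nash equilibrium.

Streamly's profit: π = (P_{Streamly} − 8)(114 − 3P_{Streamly} + 2P_{Vidio}).
∂π/∂P_{Streamly} = 138 − 6P_{Streamly} + 2P_{Vidio} = 0 ⇒ P_{Streamly} = 23 + (1/3)P_{Vidio}.
Similarly P_{Vidio} = 23.5 + (1/3)P_{Streamly}.
Substituting the second reaction function into the first: P_{Streamly} = 23 + (1/3)(23.5 + (1/3)P_{Streamly}), which gives (8/9)P_{Streamly} = 185/6 ⇒ P_{Streamly} = 34.6875.
Then P_{Vidio} = 23.5 + (1/3)·34.6875 = 35.0625.
q_{Streamly} = 114 − 3·34.6875 + 2·35.0625 = 80.0625.

80.0625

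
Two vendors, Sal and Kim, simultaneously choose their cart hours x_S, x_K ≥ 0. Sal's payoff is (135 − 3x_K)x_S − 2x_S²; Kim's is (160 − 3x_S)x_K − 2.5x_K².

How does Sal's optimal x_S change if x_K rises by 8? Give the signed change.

-6

Expanding Sal's payoff: 135x_S − 3x_Kx_S − 2x_S².
∂π/∂x_S = 135 − 3x_K − 4x_S = 0, so x_S = 33.75 − 0.75x_K.
The reaction-function slope is −0.75, so an 8-unit rise in x_K moves x_S by −0.75 × 8 = −6. Sal's best response falls — the actions are strategic substitutes.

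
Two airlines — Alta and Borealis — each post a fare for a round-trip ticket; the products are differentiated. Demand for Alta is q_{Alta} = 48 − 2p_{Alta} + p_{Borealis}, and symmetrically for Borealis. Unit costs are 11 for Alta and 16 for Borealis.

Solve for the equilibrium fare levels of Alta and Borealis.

24, 26

Alta's profit: π = (p_{Alta} − 11)(48 − 2p_{Alta} + p_{Borealis}).
∂π/∂p_{Alta} = 70 − 4p_{Alta} + p_{Borealis} = 0 ⇒ p_{Alta} = 17.5 + 0.25p_{Borealis}.
Similarly p_{Borealis} = 20 + 0.25p_{Alta}.
Solving the two reaction functions simultaneously: (1 − (0.25)(0.25))p_{Alta} = 17.5 + 0.25·20, so 0.9375p_{Alta} = 22.5 and p_{Alta} = 24.
Then p_{Borealis} = 20 + 0.25·24 = 26.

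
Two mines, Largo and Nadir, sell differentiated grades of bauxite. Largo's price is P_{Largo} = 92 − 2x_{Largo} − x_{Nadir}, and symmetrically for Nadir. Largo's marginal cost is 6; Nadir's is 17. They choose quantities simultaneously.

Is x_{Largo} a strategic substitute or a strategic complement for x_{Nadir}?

strategic substitutes

Mine Largo's profit: π = x_{Largo}(92 − 2x_{Largo} − x_{Nadir}) − 6x_{Largo}.
∂π/∂x_{Largo} = 86 − 4x_{Largo} − x_{Nadir} = 0 ⇒ x_{Largo} = 21.5 − 0.25x_{Nadir}.
The best-response slope dx_{Largo}/dx_{Nadir} = −0.25 < 0: the reaction function is downward-sloping, so the choices are strategic substitutes.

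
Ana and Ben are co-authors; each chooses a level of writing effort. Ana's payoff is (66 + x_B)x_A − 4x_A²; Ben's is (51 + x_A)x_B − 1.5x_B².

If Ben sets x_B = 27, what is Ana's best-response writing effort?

Expanding Ana's payoff: 66x_A + x_Bx_A − 4x_A².
∂π/∂x_A = 66 + x_B − 8x_A = 0, so x_A = 8.25 + 0.125x_B.
At x_B = 27: x_A = 8.25 + 0.125·27 = 11.625.

11.625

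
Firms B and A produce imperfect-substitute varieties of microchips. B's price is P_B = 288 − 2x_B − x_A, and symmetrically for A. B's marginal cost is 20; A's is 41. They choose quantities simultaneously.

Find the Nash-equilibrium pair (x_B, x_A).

Firm B's profit: π = x_B(288 − 2x_B − x_A) − 20x_B.
∂π/∂x_B = 268 − 4x_B − x_A = 0 ⇒ x_B = 67 − 0.25x_A.
Similarly x_A = 61.75 − 0.25x_B.
Plugging x_A into B's best response: x_B = 67 − 0.25(61.75 − 0.25x_B) ⇒ 0.9375x_B = 51.5625, so x_B = 55.
Then x_A = 61.75 − 0.25·55 = 48.

55, 48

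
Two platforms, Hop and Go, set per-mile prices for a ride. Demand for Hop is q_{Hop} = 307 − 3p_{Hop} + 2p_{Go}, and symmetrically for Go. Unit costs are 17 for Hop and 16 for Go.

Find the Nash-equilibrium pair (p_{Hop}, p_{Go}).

89.3125, 88.9375

Hop's profit: π = (p_{Hop} − 17)(307 − 3p_{Hop} + 2p_{Go}).
∂π/∂p_{Hop} = 358 − 6p_{Hop} + 2p_{Go} = 0 ⇒ p_{Hop} = 179/3 + (1/3)p_{Go}.
Similarly p_{Go} = 355/6 + (1/3)p_{Hop}.
Solving the two reaction functions simultaneously: (1 − (1/3)(1/3))p_{Hop} = 179/3 + (1/3)·(355/6), so (8/9)p_{Hop} = 1429/18 and p_{Hop} = 89.3125.
Then p_{Go} = 355/6 + (1/3)·89.3125 = 88.9375.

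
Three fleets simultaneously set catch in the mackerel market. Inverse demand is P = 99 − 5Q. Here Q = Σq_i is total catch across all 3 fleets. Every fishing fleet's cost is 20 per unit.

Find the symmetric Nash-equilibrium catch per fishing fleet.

3.95

A representative fishing fleet's profit is π_i = q_i(99 − 5Q) − 20q_i, with Q = q_i + Σ_{j≠i} q_j.
First-order condition: 79 − 10q_i − 5Σ_{j≠i} q_j = 0.
In a symmetric equilibrium every fishing fleet chooses the same q, so Σ_{j≠i} q_j = 2q. The condition becomes 79 − 20q = 0, giving q = 79/20 = 3.95.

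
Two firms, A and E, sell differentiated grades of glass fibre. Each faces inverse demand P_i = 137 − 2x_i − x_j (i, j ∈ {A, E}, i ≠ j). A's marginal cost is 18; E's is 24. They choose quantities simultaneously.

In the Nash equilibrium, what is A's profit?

1171.28

Firm A's profit: π = x_A(137 − 2x_A − x_E) − 18x_A.
∂π/∂x_A = 119 − 4x_A − x_E = 0 ⇒ x_A = 29.75 − 0.25x_E.
Similarly x_E = 28.25 − 0.25x_A.
Solving the two reaction functions simultaneously: (1 − (−0.25)(−0.25))x_A = 29.75 − 0.25·28.25, so 0.9375x_A = 22.6875 and x_A = 24.2.
Then x_E = 28.25 − 0.25·24.2 = 22.2.
P_A = 137 − 2·24.2 − 22.2 = 66.4.
Profit = (66.4 − 18)·24.2 = 1171.28.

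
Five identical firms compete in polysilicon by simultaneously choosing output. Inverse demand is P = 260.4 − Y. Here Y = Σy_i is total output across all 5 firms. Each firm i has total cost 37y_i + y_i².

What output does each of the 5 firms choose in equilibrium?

27.925

A representative firm's profit is π_i = y_i(260.4 − Y) − 37y_i − y_i², with Y = y_i + Σ_{j≠i} y_j.
First-order condition: 223.4 − 4y_i − Σ_{j≠i} y_j = 0.
Imposing symmetry (y_j = y for all j) turns Σ_{j≠i} y_j into 4y, so 223.4 = 8y and y = 27.925.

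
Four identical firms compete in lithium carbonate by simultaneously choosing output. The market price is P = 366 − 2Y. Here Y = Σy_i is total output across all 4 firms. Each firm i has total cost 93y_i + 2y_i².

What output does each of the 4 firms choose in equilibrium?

19.5

A representative firm's profit is π_i = y_i(366 − 2Y) − 93y_i − 2y_i², with Y = y_i + Σ_{j≠i} y_j.
First-order condition: 273 − 8y_i − 2Σ_{j≠i} y_j = 0.
With identical firms, set every y_j = y: then 273 − 8y − 6y = 0, i.e. y = 273/14 = 19.5.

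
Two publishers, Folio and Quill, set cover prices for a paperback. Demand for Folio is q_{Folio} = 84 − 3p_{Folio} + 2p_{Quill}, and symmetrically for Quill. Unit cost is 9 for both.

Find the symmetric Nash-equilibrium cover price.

27.75

Folio's profit: π = (p_{Folio} − 9)(84 − 3p_{Folio} + 2p_{Quill}).
∂π/∂p_{Folio} = 111 − 6p_{Folio} + 2p_{Quill} = 0 ⇒ p_{Folio} = 18.5 + (1/3)p_{Quill}.
Setting p_{Folio} = p_{Quill} in the reaction function: p_{Folio} = 18.5 + (1/3)p_{Folio}, so p_{Folio} = 18.5 / (2/3) = 27.75.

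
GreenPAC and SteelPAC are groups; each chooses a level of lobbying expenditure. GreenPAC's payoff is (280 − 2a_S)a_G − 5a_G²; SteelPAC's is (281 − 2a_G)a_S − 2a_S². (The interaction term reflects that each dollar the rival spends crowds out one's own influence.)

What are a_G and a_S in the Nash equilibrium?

Expanding GreenPAC's payoff: 280a_G − 2a_Sa_G − 5a_G².
∂π/∂a_G = 280 − 2a_S − 10a_G = 0, so a_G = 28 − 0.2a_S.
Likewise for SteelPAC: a_S = 70.25 − 0.5a_G.
Plugging a_S into GreenPAC's best response: a_G = 28 − 0.2(70.25 − 0.5a_G) ⇒ 0.9a_G = 13.95, so a_G = 15.5.
Then a_S = 70.25 − 0.5·15.5 = 62.5.

15.5, 62.5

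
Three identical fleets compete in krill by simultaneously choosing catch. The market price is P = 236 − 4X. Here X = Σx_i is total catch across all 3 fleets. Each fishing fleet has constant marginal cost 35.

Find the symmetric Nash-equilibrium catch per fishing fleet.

12.5625

A representative fishing fleet's profit is π_i = x_i(236 − 4X) − 35x_i, with X = x_i + Σ_{j≠i} x_j.
First-order condition: 201 − 8x_i − 4Σ_{j≠i} x_j = 0.
Imposing symmetry (x_j = x for all j) turns Σ_{j≠i} x_j into 2x, so 201 = 16x and x = 12.5625.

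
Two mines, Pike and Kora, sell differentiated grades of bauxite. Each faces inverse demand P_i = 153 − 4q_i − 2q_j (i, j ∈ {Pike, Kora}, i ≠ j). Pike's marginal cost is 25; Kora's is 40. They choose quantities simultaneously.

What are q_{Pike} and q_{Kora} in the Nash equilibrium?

13.3, 10.8

Mine Pike's profit: π = q_{Pike}(153 − 4q_{Pike} − 2q_{Kora}) − 25q_{Pike}.
∂π/∂q_{Pike} = 128 − 8q_{Pike} − 2q_{Kora} = 0 ⇒ q_{Pike} = 16 − 0.25q_{Kora}.
Similarly q_{Kora} = 14.125 − 0.25q_{Pike}.
Substituting the second reaction function into the first: q_{Pike} = 16 − 0.25(14.125 − 0.25q_{Pike}), which gives 0.9375q_{Pike} = 399/32 ⇒ q_{Pike} = 13.3.
Then q_{Kora} = 14.125 − 0.25·13.3 = 10.8.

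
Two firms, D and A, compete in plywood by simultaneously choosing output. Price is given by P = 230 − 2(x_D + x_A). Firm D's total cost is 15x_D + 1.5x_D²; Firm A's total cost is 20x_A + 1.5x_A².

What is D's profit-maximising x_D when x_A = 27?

23

Firm D's profit: π = x_D(230 − 2(x_D + x_A)) − 15x_D − 1.5x_D².
∂π/∂x_D = 215 − 7x_D − 2x_A = 0, so x_D = 215/7 − (2/7)x_A.
At x_A = 27: x_D = 215/7 − (2/7)·27 = 23.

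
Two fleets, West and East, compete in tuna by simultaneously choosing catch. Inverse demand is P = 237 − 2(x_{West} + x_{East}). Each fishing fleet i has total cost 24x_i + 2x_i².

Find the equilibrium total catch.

Fishing fleet West's profit: π = x_{West}(237 − 2(x_{West} + x_{East})) − 24x_{West} − 2x_{West}².
∂π/∂x_{West} = 213 − 8x_{West} − 2x_{East} = 0, so x_{West} = 26.625 − 0.25x_{East}.
The game is symmetric, so in equilibrium x_{East} = x_{West}: the reaction function gives 1.25x_{West} = 26.625, hence x_{West} = 21.3.
Total catch: 21.3 + 21.3 = 42.6.

42.6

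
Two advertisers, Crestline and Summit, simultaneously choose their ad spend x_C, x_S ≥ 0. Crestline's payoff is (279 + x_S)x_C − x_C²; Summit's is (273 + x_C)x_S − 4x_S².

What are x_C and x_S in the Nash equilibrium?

Expanding Crestline's payoff: 279x_C + x_Sx_C − x_C².
∂π/∂x_C = 279 + x_S − 2x_C = 0, so x_C = 139.5 + 0.5x_S.
Likewise for Summit: x_S = 34.125 + 0.125x_C.
Plugging x_S into Crestline's best response: x_C = 139.5 + 0.5(34.125 + 0.125x_C) ⇒ 0.9375x_C = 156.5625, so x_C = 167.
Then x_S = 34.125 + 0.125·167 = 55.

167, 55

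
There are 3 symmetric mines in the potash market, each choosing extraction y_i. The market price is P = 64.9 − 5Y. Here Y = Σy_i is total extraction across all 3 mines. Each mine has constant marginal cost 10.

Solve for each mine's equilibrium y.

A representative mine's profit is π_i = y_i(64.9 − 5Y) − 10y_i, with Y = y_i + Σ_{j≠i} y_j.
First-order condition: 54.9 − 10y_i − 5Σ_{j≠i} y_j = 0.
With identical mines, set every y_j = y: then 54.9 − 10y − 10y = 0, i.e. y = 54.9/20 = 2.745.

2.745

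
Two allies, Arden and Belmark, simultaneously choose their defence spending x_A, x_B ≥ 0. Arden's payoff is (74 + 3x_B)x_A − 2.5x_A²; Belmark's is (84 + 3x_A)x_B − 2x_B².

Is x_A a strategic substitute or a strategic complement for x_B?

strategic complements

Expanding Arden's payoff: 74x_A + 3x_Bx_A − 2.5x_A².
∂π/∂x_A = 74 + 3x_B − 5x_A = 0, so x_A = 14.8 + 0.6x_B.
The best-response slope dx_A/dx_B = 0.6 > 0: the reaction function is upward-sloping, so the choices are strategic complements.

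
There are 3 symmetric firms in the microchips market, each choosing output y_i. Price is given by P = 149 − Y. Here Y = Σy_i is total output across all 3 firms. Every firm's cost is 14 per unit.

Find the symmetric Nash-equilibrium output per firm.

A representative firm's profit is π_i = y_i(149 − Y) − 14y_i, with Y = y_i + Σ_{j≠i} y_j.
First-order condition: 135 − 2y_i − Σ_{j≠i} y_j = 0.
Imposing symmetry (y_j = y for all j) turns Σ_{j≠i} y_j into 2y, so 135 = 4y and y = 33.75.

33.75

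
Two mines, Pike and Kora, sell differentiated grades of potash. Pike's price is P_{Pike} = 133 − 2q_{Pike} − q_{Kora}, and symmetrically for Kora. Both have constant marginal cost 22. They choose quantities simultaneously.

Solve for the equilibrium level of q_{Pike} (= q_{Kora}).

Mine Pike's profit: π = q_{Pike}(133 − 2q_{Pike} − q_{Kora}) − 22q_{Pike}.
∂π/∂q_{Pike} = 111 − 4q_{Pike} − q_{Kora} = 0 ⇒ q_{Pike} = 27.75 − 0.25q_{Kora}.
Setting q_{Pike} = q_{Kora} in the reaction function: q_{Pike} = 27.75 − 0.25q_{Pike}, so q_{Pike} = 27.75 / 1.25 = 22.2.

22.2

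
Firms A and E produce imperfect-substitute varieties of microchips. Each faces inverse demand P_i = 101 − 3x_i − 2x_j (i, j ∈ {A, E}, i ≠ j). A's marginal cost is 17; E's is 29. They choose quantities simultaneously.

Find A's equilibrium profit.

Firm A's profit: π = x_A(101 − 3x_A − 2x_E) − 17x_A.
∂π/∂x_A = 84 − 6x_A − 2x_E = 0 ⇒ x_A = 14 − (1/3)x_E.
Similarly x_E = 12 − (1/3)x_A.
Plugging x_E into A's best response: x_A = 14 − (1/3)(12 − (1/3)x_A) ⇒ (8/9)x_A = 10, so x_A = 11.25.
Then x_E = 12 − (1/3)·11.25 = 8.25.
P_A = 101 − 3·11.25 − 2·8.25 = 50.75.
Profit = (50.75 − 17)·11.25 = 379.6875.

379.6875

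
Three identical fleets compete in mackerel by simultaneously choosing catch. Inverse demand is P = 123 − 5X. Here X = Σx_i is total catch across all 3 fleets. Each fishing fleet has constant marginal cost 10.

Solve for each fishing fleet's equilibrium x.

A representative fishing fleet's profit is π_i = x_i(123 − 5X) − 10x_i, with X = x_i + Σ_{j≠i} x_j.
First-order condition: 113 − 10x_i − 5Σ_{j≠i} x_j = 0.
In a symmetric equilibrium every fishing fleet chooses the same x, so Σ_{j≠i} x_j = 2x. The condition becomes 113 − 20x = 0, giving x = 113/20 = 5.65.

5.65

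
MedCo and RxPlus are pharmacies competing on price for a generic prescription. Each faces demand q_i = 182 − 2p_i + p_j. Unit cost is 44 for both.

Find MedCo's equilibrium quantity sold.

92

MedCo's profit: π = (p_{MedCo} − 44)(182 − 2p_{MedCo} + p_{RxPlus}).
∂π/∂p_{MedCo} = 270 − 4p_{MedCo} + p_{RxPlus} = 0 ⇒ p_{MedCo} = 67.5 + 0.25p_{RxPlus}.
By symmetry p_{RxPlus} = p_{MedCo}; substituting into the reaction function, 0.75p_{MedCo} = 67.5 and p_{MedCo} = 90.
q_{MedCo} = 182 − 2·90 + 90 = 92.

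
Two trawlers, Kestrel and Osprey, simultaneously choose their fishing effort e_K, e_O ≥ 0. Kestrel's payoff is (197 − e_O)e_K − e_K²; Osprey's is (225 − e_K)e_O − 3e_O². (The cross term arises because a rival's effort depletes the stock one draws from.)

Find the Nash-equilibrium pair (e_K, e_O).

87, 23

Expanding Kestrel's payoff: 197e_K − e_Oe_K − e_K².
∂π/∂e_K = 197 − e_O − 2e_K = 0, so e_K = 98.5 − 0.5e_O.
Likewise for Osprey: e_O = 37.5 − (1/6)e_K.
Solving the two reaction functions simultaneously: (1 − (−0.5)(−1/6))e_K = 98.5 − 0.5·37.5, so (11/12)e_K = 79.75 and e_K = 87.
Then e_O = 37.5 − (1/6)·87 = 23.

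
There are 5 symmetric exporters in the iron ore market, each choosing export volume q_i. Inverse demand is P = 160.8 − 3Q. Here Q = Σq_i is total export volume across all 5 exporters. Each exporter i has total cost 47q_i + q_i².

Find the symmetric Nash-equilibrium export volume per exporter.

A representative exporter's profit is π_i = q_i(160.8 − 3Q) − 47q_i − q_i², with Q = q_i + Σ_{j≠i} q_j.
First-order condition: 113.8 − 8q_i − 3Σ_{j≠i} q_j = 0.
In a symmetric equilibrium every exporter chooses the same q, so Σ_{j≠i} q_j = 4q. The condition becomes 113.8 − 20q = 0, giving q = 113.8/20 = 5.69.

5.69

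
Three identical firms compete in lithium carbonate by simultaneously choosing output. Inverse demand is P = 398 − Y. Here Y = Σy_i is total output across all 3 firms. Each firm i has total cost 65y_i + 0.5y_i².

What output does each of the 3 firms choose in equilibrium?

66.6

A representative firm's profit is π_i = y_i(398 − Y) − 65y_i − 0.5y_i², with Y = y_i + Σ_{j≠i} y_j.
First-order condition: 333 − 3y_i − Σ_{j≠i} y_j = 0.
With identical firms, set every y_j = y: then 333 − 3y − 2y = 0, i.e. y = 333/5 = 66.6.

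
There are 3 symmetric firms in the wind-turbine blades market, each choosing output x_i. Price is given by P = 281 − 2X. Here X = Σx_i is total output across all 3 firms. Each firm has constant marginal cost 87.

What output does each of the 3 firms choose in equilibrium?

24.25

A representative firm's profit is π_i = x_i(281 − 2X) − 87x_i, with X = x_i + Σ_{j≠i} x_j.
First-order condition: 194 − 4x_i − 2Σ_{j≠i} x_j = 0.
Imposing symmetry (x_j = x for all j) turns Σ_{j≠i} x_j into 2x, so 194 = 8x and x = 24.25.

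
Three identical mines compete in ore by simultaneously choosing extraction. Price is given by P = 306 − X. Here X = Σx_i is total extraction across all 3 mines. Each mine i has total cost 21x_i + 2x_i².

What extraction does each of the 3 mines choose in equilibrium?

35.625

A representative mine's profit is π_i = x_i(306 − X) − 21x_i − 2x_i², with X = x_i + Σ_{j≠i} x_j.
First-order condition: 285 − 6x_i − Σ_{j≠i} x_j = 0.
With identical mines, set every x_j = x: then 285 − 6x − 2x = 0, i.e. x = 285/8 = 35.625.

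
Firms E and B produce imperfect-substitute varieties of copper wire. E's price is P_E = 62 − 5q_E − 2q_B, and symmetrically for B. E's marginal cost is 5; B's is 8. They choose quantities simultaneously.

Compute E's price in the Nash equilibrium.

29.0625

Firm E's profit: π = q_E(62 − 5q_E − 2q_B) − 5q_E.
∂π/∂q_E = 57 − 10q_E − 2q_B = 0 ⇒ q_E = 5.7 − 0.2q_B.
Similarly q_B = 5.4 − 0.2q_E.
Solving the two reaction functions simultaneously: (1 − (−0.2)(−0.2))q_E = 5.7 − 0.2·5.4, so 0.96q_E = 4.62 and q_E = 4.8125.
Then q_B = 5.4 − 0.2·4.8125 = 4.4375.
P_E = 62 − 5·4.8125 − 2·4.4375 = 29.0625.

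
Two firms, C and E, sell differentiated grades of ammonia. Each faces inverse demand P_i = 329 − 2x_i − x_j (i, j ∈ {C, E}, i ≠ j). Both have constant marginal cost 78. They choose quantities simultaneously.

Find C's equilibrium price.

Firm C's profit: π = x_C(329 − 2x_C − x_E) − 78x_C.
∂π/∂x_C = 251 − 4x_C − x_E = 0 ⇒ x_C = 62.75 − 0.25x_E.
The game is symmetric, so in equilibrium x_E = x_C: the reaction function gives 1.25x_C = 62.75, hence x_C = 50.2.
P_C = 329 − 2·50.2 − 50.2 = 178.4.

178.4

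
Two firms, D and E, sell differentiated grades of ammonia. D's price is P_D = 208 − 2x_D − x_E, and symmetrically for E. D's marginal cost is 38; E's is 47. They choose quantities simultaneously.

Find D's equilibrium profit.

Firm D's profit: π = x_D(208 − 2x_D − x_E) − 38x_D.
∂π/∂x_D = 170 − 4x_D − x_E = 0 ⇒ x_D = 42.5 − 0.25x_E.
Similarly x_E = 40.25 − 0.25x_D.
Plugging x_E into D's best response: x_D = 42.5 − 0.25(40.25 − 0.25x_D) ⇒ 0.9375x_D = 32.4375, so x_D = 34.6.
Then x_E = 40.25 − 0.25·34.6 = 31.6.
P_D = 208 − 2·34.6 − 31.6 = 107.2.
Profit = (107.2 − 38)·34.6 = 2394.32.

2394.32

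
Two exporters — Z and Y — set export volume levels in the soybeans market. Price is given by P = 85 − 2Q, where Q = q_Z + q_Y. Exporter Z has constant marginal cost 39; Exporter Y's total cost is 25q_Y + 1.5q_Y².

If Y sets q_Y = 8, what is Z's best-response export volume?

7.5

Exporter Z's profit: π = q_Z(85 − 2(q_Z + q_Y)) − 39q_Z.
∂π/∂q_Z = 46 − 4q_Z − 2q_Y = 0, so q_Z = 11.5 − 0.5q_Y.
At q_Y = 8: q_Z = 11.5 − 0.5·8 = 7.5.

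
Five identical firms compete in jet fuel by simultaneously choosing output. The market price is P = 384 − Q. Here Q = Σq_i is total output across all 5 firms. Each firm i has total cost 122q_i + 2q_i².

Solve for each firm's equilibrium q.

26.2

A representative firm's profit is π_i = q_i(384 − Q) − 122q_i − 2q_i², with Q = q_i + Σ_{j≠i} q_j.
First-order condition: 262 − 6q_i − Σ_{j≠i} q_j = 0.
Imposing symmetry (q_j = q for all j) turns Σ_{j≠i} q_j into 4q, so 262 = 10q and q = 26.2.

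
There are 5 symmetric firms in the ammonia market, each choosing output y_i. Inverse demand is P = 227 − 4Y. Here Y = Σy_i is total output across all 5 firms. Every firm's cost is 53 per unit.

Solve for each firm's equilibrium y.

7.25

A representative firm's profit is π_i = y_i(227 − 4Y) − 53y_i, with Y = y_i + Σ_{j≠i} y_j.
First-order condition: 174 − 8y_i − 4Σ_{j≠i} y_j = 0.
With identical firms, set every y_j = y: then 174 − 8y − 16y = 0, i.e. y = 174/24 = 7.25.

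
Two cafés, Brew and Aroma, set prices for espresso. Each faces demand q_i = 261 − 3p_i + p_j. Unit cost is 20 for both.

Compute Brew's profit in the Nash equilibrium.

Brew's profit: π = (p_{Brew} − 20)(261 − 3p_{Brew} + p_{Aroma}).
∂π/∂p_{Brew} = 321 − 6p_{Brew} + p_{Aroma} = 0 ⇒ p_{Brew} = 53.5 + (1/6)p_{Aroma}.
The game is symmetric, so in equilibrium p_{Aroma} = p_{Brew}: the reaction function gives (5/6)p_{Brew} = 53.5, hence p_{Brew} = 64.2.
q_{Brew} = 261 − 3·64.2 + 64.2 = 132.6.
Profit = (64.2 − 20)·132.6 = 5860.92.

5860.92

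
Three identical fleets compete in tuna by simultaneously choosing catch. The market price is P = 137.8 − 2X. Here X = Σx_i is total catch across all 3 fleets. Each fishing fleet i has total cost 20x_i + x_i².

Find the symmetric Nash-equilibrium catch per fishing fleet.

11.78

A representative fishing fleet's profit is π_i = x_i(137.8 − 2X) − 20x_i − x_i², with X = x_i + Σ_{j≠i} x_j.
First-order condition: 117.8 − 6x_i − 2Σ_{j≠i} x_j = 0.
Imposing symmetry (x_j = x for all j) turns Σ_{j≠i} x_j into 2x, so 117.8 = 10x and x = 11.78.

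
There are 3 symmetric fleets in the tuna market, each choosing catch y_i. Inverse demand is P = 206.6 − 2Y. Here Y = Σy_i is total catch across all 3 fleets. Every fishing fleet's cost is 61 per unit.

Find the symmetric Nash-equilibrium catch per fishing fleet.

18.2

A representative fishing fleet's profit is π_i = y_i(206.6 − 2Y) − 61y_i, with Y = y_i + Σ_{j≠i} y_j.
First-order condition: 145.6 − 4y_i − 2Σ_{j≠i} y_j = 0.
With identical fishing fleets, set every y_j = y: then 145.6 − 4y − 4y = 0, i.e. y = 145.6/8 = 18.2.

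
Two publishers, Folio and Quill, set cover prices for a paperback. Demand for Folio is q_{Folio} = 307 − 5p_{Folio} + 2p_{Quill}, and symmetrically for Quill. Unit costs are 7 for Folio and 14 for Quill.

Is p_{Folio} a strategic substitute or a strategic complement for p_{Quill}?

strategic complements

Folio's profit: π = (p_{Folio} − 7)(307 − 5p_{Folio} + 2p_{Quill}).
∂π/∂p_{Folio} = 342 − 10p_{Folio} + 2p_{Quill} = 0 ⇒ p_{Folio} = 34.2 + 0.2p_{Quill}.
The best-response slope dp_{Folio}/dp_{Quill} = 0.2 > 0: the reaction function is upward-sloping, so the choices are strategic complements.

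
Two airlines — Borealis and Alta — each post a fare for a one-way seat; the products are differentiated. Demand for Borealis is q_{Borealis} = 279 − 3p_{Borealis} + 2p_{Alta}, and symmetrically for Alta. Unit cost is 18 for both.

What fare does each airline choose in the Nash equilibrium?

Borealis's profit: π = (p_{Borealis} − 18)(279 − 3p_{Borealis} + 2p_{Alta}).
∂π/∂p_{Borealis} = 333 − 6p_{Borealis} + 2p_{Alta} = 0 ⇒ p_{Borealis} = 55.5 + (1/3)p_{Alta}.
The game is symmetric, so in equilibrium p_{Alta} = p_{Borealis}: the reaction function gives (2/3)p_{Borealis} = 55.5, hence p_{Borealis} = 83.25.

83.25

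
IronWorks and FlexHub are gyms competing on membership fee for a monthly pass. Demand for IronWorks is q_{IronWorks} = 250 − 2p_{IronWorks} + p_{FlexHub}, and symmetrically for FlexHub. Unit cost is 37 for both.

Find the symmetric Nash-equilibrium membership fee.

108

IronWorks's profit: π = (p_{IronWorks} − 37)(250 − 2p_{IronWorks} + p_{FlexHub}).
∂π/∂p_{IronWorks} = 324 − 4p_{IronWorks} + p_{FlexHub} = 0 ⇒ p_{IronWorks} = 81 + 0.25p_{FlexHub}.
Setting p_{IronWorks} = p_{FlexHub} in the reaction function: p_{IronWorks} = 81 + 0.25p_{IronWorks}, so p_{IronWorks} = 81 / 0.75 = 108.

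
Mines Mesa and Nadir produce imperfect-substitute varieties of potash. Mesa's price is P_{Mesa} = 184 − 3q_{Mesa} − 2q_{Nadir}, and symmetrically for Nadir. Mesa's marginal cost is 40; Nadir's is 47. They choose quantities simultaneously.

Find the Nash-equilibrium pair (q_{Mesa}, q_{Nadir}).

18.4375, 16.6875

Mine Mesa's profit: π = q_{Mesa}(184 − 3q_{Mesa} − 2q_{Nadir}) − 40q_{Mesa}.
∂π/∂q_{Mesa} = 144 − 6q_{Mesa} − 2q_{Nadir} = 0 ⇒ q_{Mesa} = 24 − (1/3)q_{Nadir}.
Similarly q_{Nadir} = 137/6 − (1/3)q_{Mesa}.
Solving the two reaction functions simultaneously: (1 − (−1/3)(−1/3))q_{Mesa} = 24 − (1/3)·(137/6), so (8/9)q_{Mesa} = 295/18 and q_{Mesa} = 18.4375.
Then q_{Nadir} = 137/6 − (1/3)·18.4375 = 16.6875.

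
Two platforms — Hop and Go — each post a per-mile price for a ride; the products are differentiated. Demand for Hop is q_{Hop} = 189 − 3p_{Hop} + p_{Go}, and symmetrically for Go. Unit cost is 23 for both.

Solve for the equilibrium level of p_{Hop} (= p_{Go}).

Hop's profit: π = (p_{Hop} − 23)(189 − 3p_{Hop} + p_{Go}).
∂π/∂p_{Hop} = 258 − 6p_{Hop} + p_{Go} = 0 ⇒ p_{Hop} = 43 + (1/6)p_{Go}.
Setting p_{Hop} = p_{Go} in the reaction function: p_{Hop} = 43 + (1/6)p_{Hop}, so p_{Hop} = 43 / (5/6) = 51.6.

51.6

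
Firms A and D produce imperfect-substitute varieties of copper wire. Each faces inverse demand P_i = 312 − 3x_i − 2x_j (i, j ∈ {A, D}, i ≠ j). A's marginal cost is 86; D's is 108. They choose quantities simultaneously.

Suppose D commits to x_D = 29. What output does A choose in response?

28

Firm A's profit: π = x_A(312 − 3x_A − 2x_D) − 86x_A.
∂π/∂x_A = 226 − 6x_A − 2x_D = 0 ⇒ x_A = 113/3 − (1/3)x_D.
At x_D = 29: x_A = 113/3 − (1/3)·29 = 28.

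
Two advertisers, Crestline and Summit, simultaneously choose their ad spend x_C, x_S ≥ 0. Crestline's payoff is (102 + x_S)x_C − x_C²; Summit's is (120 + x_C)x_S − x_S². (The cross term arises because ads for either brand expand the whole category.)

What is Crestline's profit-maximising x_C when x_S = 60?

81

Expanding Crestline's payoff: 102x_C + x_Sx_C − x_C².
∂π/∂x_C = 102 + x_S − 2x_C = 0, so x_C = 51 + 0.5x_S.
At x_S = 60: x_C = 51 + 0.5·60 = 81.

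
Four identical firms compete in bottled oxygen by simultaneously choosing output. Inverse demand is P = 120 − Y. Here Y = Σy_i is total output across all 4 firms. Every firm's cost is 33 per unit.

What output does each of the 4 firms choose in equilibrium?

17.4

A representative firm's profit is π_i = y_i(120 − Y) − 33y_i, with Y = y_i + Σ_{j≠i} y_j.
First-order condition: 87 − 2y_i − Σ_{j≠i} y_j = 0.
In a symmetric equilibrium every firm chooses the same y, so Σ_{j≠i} y_j = 3y. The condition becomes 87 − 5y = 0, giving y = 87/5 = 17.4.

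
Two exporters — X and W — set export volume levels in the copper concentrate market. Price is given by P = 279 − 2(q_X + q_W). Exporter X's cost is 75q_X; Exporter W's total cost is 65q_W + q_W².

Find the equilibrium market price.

154.6

Exporter X's profit: π = q_X(279 − 2(q_X + q_W)) − 75q_X.
∂π/∂q_X = 204 − 4q_X − 2q_W = 0, so q_X = 51 − 0.5q_W.
For W: ∂π/∂q_W = 214 − 6q_W − 2q_X = 0 ⇒ q_W = 107/3 − (1/3)q_X.
Solving the two reaction functions simultaneously: (1 − (−0.5)(−1/3))q_X = 51 − 0.5·(107/3), so (5/6)q_X = 199/6 and q_X = 39.8.
Then q_W = 107/3 − (1/3)·39.8 = 22.4.
Equilibrium price: P = 279 − 2·62.2 = 154.6.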